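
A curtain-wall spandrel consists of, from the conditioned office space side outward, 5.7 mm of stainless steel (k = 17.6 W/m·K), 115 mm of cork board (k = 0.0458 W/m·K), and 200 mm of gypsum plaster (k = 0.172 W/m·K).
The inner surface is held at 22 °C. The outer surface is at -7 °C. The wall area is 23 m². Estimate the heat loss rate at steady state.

Series thermal resistances:
R_stainless steel = L/(kA) = 0.0057/(17.6×23) = 1.408×10^-5 K/W
R_cork board = L/(kA) = 0.115/(0.0458×23) = 0.1092 K/W
R_gypsum plaster = L/(kA) = 0.2/(0.172×23) = 0.05056 K/W
R_total = 0.1597 K/W
Q = ΔT / R_total = 29 / 0.1597

Q ≈ 182 W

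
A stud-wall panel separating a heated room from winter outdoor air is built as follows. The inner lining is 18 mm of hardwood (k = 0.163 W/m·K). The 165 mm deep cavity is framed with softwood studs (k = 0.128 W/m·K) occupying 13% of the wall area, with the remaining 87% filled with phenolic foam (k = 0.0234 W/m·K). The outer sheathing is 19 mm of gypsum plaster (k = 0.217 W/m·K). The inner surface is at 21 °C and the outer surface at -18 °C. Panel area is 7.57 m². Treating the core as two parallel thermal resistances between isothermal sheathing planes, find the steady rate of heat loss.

Sheathing layers in series; stud and cavity paths in parallel between them.
R_inner = 0.018/(0.163×7.57) = 0.01459 K/W
R_stud  = 0.165/(0.128×0.13×7.57) = 1.31 K/W
R_cav   = 0.165/(0.0234×0.87×7.57) = 1.071 K/W
1/R_core = 1/R_stud + 1/R_cav → R_core = 0.5891 K/W
R_outer = 0.019/(0.217×7.57) = 0.01157 K/W
R_total = 0.6153 K/W
Q = ΔT/R_total = 39/0.6153

Q ≈ 63.4 W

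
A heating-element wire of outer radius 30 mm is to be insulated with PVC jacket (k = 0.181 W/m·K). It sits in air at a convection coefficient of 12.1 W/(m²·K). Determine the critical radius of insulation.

For a cylinder r_cr = k/h = 0.181/12.1
r_cr = 15 mm; since the bare radius (30 mm) is above r_cr, any added insulation will reduce heat loss.

r_cr ≈ 15 mm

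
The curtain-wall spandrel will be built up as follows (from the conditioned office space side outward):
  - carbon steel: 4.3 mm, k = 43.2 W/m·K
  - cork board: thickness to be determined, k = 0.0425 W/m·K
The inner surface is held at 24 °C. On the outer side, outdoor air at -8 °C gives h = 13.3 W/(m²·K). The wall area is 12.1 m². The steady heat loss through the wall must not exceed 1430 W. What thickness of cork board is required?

L ≈ 8.31 mm

Series thermal resistances:
R_carbon steel = L/(kA) = 0.0043/(43.2×12.1) = 8.226×10^-6 K/W
R_outer film = 1/(h_o·A) = 1/(13.3×12.1) = 0.006214 K/W
Sum of the known resistances R_other = 0.006222 K/W
Required total resistance R_tot = ΔT/Q_allow = 32/1430 = 0.02238 K/W
R_cork board = R_tot − R_other = 0.01616 K/W
L = R·k·A = 0.01616×0.0425×12.1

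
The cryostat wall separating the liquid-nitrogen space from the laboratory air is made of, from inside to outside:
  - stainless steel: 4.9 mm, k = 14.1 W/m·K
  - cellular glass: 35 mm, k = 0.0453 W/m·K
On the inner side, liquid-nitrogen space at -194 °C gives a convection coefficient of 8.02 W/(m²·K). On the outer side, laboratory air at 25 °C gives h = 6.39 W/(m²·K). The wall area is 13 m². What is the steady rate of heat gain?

Model the wall as resistances in series:
R_inner film = 1/(h_i·A) = 1/(8.02×13) = 0.009591 K/W
R_stainless steel = L/(kA) = 0.0049/(14.1×13) = 2.673×10^-5 K/W
R_cellular glass = L/(kA) = 0.035/(0.0453×13) = 0.05943 K/W
R_outer film = 1/(h_o·A) = 1/(6.39×13) = 0.01204 K/W
R_total = 0.08109 K/W
Q = ΔT / R_total = 219 / 0.08109

Q ≈ 2700 W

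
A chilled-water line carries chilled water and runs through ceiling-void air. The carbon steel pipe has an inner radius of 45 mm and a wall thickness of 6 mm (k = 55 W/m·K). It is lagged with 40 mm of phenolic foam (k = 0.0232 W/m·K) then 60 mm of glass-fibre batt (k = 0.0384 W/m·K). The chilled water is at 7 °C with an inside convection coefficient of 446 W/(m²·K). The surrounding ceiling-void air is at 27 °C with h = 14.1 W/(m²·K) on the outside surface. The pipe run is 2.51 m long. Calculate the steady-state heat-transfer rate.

Q ≈ 8.16 W

Radial resistances (cylindrical: R_cond = ln(r_o/r_i)/(2πkL), R_conv = 1/(h·2πrL)):
R_inner film = 1/(h_i·2πr₁L) = 1/(446×2π×0.045×2.51) = 0.003159 K/W
R_carbon steel pipe wall = ln(51/45)/(2π×55×2.51) = 1.443×10^-4 K/W
R_phenolic foam = ln(91/51)/(2π×0.0232×2.51) = 1.583 K/W
R_glass-fibre batt = ln(151/91)/(2π×0.0384×2.51) = 0.8362 K/W
R_outer film = 1/(h_o·2πr_oL) = 1/(14.1×2π×0.151×2.51) = 0.02978 K/W
R_total = 2.452 K/W
Q = ΔT/R_total = 20/2.452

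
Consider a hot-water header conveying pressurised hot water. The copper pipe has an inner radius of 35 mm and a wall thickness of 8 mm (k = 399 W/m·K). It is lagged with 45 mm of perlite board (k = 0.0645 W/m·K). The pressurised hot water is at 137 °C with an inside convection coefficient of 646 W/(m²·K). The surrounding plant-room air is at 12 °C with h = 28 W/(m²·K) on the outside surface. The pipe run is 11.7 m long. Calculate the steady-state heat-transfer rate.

Q ≈ 795 W

Treating each annulus and film as a series resistance:
R_inner film = 1/(h_i·2πr₁L) = 1/(646×2π×0.035×11.7) = 6.016×10^-4 K/W
R_copper pipe wall = ln(43/35)/(2π×399×11.7) = 7.018×10^-6 K/W
R_perlite board = ln(88/43)/(2π×0.0645×11.7) = 0.151 K/W
R_outer film = 1/(h_o·2πr_oL) = 1/(28×2π×0.088×11.7) = 0.005521 K/W
R_total = 0.1572 K/W
Q = ΔT/R_total = 125/0.1572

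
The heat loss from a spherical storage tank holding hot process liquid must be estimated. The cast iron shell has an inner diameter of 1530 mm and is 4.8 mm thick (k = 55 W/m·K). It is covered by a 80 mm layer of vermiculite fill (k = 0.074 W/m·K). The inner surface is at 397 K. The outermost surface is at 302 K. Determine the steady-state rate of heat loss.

Q ≈ 722 W

For a spherical shell R = (1/r₁ − 1/r₂)/(4πk); film R = 1/(h·4πr²). In series:
R_cast iron shell = (1/0.765 − 1/0.7698)/(4π×55) = 1.179×10^-5 K/W
R_vermiculite fill = (1/0.7698 − 1/0.8498)/(4π×0.074) = 0.1315 K/W
R_total = 0.1315 K/W
Q = ΔT/R_total = 95/0.1315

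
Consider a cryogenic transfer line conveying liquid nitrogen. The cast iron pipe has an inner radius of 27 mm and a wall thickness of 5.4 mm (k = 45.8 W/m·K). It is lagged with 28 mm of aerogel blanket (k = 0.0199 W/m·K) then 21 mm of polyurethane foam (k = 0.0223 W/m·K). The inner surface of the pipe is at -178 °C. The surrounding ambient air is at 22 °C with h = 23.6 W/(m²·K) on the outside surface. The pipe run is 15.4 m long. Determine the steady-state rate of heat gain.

Q ≈ 428 W

For a radial system each layer contributes R = ln(r_out/r_in)/(2πkL); films add R = 1/(hA).
R_cast iron pipe wall = ln(32.4/27)/(2π×45.8×15.4) = 4.114×10^-5 K/W
R_aerogel blanket = ln(60.4/32.4)/(2π×0.0199×15.4) = 0.3235 K/W
R_polyurethane foam = ln(81.4/60.4)/(2π×0.0223×15.4) = 0.1383 K/W
R_outer film = 1/(h_o·2πr_oL) = 1/(23.6×2π×0.0814×15.4) = 0.00538 K/W
R_total = 0.4672 K/W
Q = ΔT/R_total = 200/0.4672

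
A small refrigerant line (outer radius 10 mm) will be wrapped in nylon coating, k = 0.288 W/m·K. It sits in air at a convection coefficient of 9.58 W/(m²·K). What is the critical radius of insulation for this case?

r_cr ≈ 30.1 mm

For a cylinder r_cr = k/h = 0.288/9.58
r_cr = 30.1 mm; since the bare radius (10 mm) is below r_cr, adding a thin layer of insulation will *increase* heat loss.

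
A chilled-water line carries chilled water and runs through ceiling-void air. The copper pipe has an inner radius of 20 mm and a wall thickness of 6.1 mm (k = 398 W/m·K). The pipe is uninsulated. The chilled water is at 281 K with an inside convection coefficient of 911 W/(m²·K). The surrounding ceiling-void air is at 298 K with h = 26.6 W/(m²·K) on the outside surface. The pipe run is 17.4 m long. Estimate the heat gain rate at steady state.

Q ≈ 1240 W

Per-layer cylindrical resistances, series-summed:
R_inner film = 1/(h_i·2πr₁L) = 1/(911×2π×0.02×17.4) = 5.02×10^-4 K/W
R_copper pipe wall = ln(26.1/20)/(2π×398×17.4) = 6.118×10^-6 K/W
R_outer film = 1/(h_o·2πr_oL) = 1/(26.6×2π×0.0261×17.4) = 0.01317 K/W
R_total = 0.01368 K/W
Q = ΔT/R_total = 17/0.01368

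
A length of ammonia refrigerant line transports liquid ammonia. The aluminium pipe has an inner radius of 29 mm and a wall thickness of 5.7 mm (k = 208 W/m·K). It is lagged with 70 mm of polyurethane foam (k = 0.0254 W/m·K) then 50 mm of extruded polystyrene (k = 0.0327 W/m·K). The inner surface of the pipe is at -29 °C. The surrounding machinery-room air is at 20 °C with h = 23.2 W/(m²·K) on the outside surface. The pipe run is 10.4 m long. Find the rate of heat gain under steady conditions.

Q ≈ 57.5 W

For a radial system each layer contributes R = ln(r_out/r_in)/(2πkL); films add R = 1/(hA).
R_aluminium pipe wall = ln(34.7/29)/(2π×208×10.4) = 1.32×10^-5 K/W
R_polyurethane foam = ln(104.7/34.7)/(2π×0.0254×10.4) = 0.6654 K/W
R_extruded polystyrene = ln(154.7/104.7)/(2π×0.0327×10.4) = 0.1827 K/W
R_outer film = 1/(h_o·2πr_oL) = 1/(23.2×2π×0.1547×10.4) = 0.004264 K/W
R_total = 0.8523 K/W
Q = ΔT/R_total = 49/0.8523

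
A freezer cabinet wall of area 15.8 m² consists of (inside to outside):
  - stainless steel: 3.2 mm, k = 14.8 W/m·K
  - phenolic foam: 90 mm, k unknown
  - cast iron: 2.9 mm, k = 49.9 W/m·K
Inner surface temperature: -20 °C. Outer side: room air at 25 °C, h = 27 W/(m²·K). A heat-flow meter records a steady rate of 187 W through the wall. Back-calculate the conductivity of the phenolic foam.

k ≈ 0.0239 W/(m·K)

Thermal resistances in series:
R_stainless steel = L/(kA) = 0.0032/(14.8×15.8) = 1.368×10^-5 K/W
R_cast iron = L/(kA) = 0.0029/(49.9×15.8) = 3.678×10^-6 K/W
R_outer film = 1/(h_o·A) = 1/(27×15.8) = 0.002344 K/W
Sum of known resistances R_other = 0.002361 K/W
Total R = ΔT/Q = 45/187 = 0.2406 K/W
R_phenolic foam = R_total − R_other = 0.2383 K/W
k = L/(R·A) = 0.09/(0.2383×15.8)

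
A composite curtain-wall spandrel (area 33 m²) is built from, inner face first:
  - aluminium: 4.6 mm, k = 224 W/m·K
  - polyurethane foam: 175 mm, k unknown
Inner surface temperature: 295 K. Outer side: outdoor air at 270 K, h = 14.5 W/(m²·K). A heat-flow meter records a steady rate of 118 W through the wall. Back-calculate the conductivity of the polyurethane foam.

k ≈ 0.0253 W/(m·K)

Thermal resistances in series:
R_aluminium = L/(kA) = 0.0046/(224×33) = 6.223×10^-7 K/W
R_outer film = 1/(h_o·A) = 1/(14.5×33) = 0.00209 K/W
Sum of known resistances R_other = 0.00209 K/W
Total R = ΔT/Q = 25/118 = 0.2119 K/W
R_polyurethane foam = R_total − R_other = 0.2098 K/W
k = L/(R·A) = 0.175/(0.2098×33)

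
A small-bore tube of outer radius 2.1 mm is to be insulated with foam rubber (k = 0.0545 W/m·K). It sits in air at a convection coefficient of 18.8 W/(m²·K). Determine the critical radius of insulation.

r_cr ≈ 2.9 mm

For a cylinder r_cr = k/h = 0.0545/18.8
r_cr = 2.9 mm; since the bare radius (2.1 mm) is below r_cr, adding a thin layer of insulation will *increase* heat loss.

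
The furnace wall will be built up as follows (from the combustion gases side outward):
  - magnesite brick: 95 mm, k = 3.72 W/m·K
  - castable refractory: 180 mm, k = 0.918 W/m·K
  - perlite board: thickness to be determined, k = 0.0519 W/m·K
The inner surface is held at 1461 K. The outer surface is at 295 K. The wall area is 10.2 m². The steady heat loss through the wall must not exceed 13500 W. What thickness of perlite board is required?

L ≈ 34.2 mm

Series thermal resistances:
R_magnesite brick = L/(kA) = 0.095/(3.72×10.2) = 0.002504 K/W
R_castable refractory = L/(kA) = 0.18/(0.918×10.2) = 0.01922 K/W
Sum of the known resistances R_other = 0.02173 K/W
Required total resistance R_tot = ΔT/Q_allow = 1166/13500 = 0.08637 K/W
R_perlite board = R_tot − R_other = 0.06464 K/W
L = R·k·A = 0.06464×0.0519×10.2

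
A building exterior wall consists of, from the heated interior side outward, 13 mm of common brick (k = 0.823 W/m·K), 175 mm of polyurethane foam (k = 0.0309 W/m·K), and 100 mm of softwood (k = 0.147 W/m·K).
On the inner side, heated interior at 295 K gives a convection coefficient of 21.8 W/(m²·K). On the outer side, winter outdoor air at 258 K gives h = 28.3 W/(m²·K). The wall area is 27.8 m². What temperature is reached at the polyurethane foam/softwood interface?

T ≈ 262 K

Series thermal resistances:
R_inner film = 1/(h_i·A) = 1/(21.8×27.8) = 0.00165 K/W
R_common brick = L/(kA) = 0.013/(0.823×27.8) = 5.682×10^-4 K/W
R_polyurethane foam = L/(kA) = 0.175/(0.0309×27.8) = 0.2037 K/W
R_softwood = L/(kA) = 0.1/(0.147×27.8) = 0.02447 K/W
R_outer film = 1/(h_o·A) = 1/(28.3×27.8) = 0.001271 K/W
R_total = 0.2317 K/W;  Q = ΔT/R_total = 37/0.2317 = 159.7 W
T_interface = T_inner − Q·ΣR(inner→interface) = 295 − 160×0.2059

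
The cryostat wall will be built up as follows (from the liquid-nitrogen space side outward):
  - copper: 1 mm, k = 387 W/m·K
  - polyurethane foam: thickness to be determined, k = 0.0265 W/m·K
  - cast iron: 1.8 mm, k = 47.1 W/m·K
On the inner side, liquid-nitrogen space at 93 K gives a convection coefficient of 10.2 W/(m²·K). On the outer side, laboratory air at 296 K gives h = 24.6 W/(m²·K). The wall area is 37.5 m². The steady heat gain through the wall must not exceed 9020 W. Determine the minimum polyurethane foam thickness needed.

Using the resistance-network approach (series):
R_inner film = 1/(h_i·A) = 1/(10.2×37.5) = 0.002614 K/W
R_copper = L/(kA) = 0.001/(387×37.5) = 6.891×10^-8 K/W
R_cast iron = L/(kA) = 0.0018/(47.1×37.5) = 1.019×10^-6 K/W
R_outer film = 1/(h_o·A) = 1/(24.6×37.5) = 0.001084 K/W
Sum of the known resistances R_other = 0.003699 K/W
Required total resistance R_tot = ΔT/Q_allow = 203/9020 = 0.02251 K/W
R_polyurethane foam = R_tot − R_other = 0.01881 K/W
L = R·k·A = 0.01881×0.0265×37.5

L ≈ 18.7 mm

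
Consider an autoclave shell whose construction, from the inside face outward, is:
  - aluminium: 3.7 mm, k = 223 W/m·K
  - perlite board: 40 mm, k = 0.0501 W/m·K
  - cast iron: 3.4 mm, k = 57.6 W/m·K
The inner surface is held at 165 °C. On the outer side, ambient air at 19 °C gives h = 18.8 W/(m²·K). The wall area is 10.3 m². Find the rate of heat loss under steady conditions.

Q ≈ 1770 W

Thermal resistances in series:
R_aluminium = L/(kA) = 0.0037/(223×10.3) = 1.611×10^-6 K/W
R_perlite board = L/(kA) = 0.04/(0.0501×10.3) = 0.07751 K/W
R_cast iron = L/(kA) = 0.0034/(57.6×10.3) = 5.731×10^-6 K/W
R_outer film = 1/(h_o·A) = 1/(18.8×10.3) = 0.005164 K/W
R_total = 0.08269 K/W
Q = ΔT / R_total = 146 / 0.08269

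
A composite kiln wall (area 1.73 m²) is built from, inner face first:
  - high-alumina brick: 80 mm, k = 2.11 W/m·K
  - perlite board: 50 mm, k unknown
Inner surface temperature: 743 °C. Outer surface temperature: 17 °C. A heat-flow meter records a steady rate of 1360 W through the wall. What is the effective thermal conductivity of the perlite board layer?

k ≈ 0.0565 W/(m·K)

Series thermal resistances:
R_high-alumina brick = L/(kA) = 0.08/(2.11×1.73) = 0.02192 K/W
Sum of known resistances R_other = 0.02192 K/W
Total R = ΔT/Q = 726/1360 = 0.5338 K/W
R_perlite board = R_total − R_other = 0.5119 K/W
k = L/(R·A) = 0.05/(0.5119×1.73)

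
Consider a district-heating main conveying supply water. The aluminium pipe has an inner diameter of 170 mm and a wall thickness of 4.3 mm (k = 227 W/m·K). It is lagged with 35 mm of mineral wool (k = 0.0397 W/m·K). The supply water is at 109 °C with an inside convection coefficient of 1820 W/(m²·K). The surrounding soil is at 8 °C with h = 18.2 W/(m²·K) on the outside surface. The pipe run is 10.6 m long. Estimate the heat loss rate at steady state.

Radial resistances (cylindrical: R_cond = ln(r_o/r_i)/(2πkL), R_conv = 1/(h·2πrL)):
R_inner film = 1/(h_i·2πr₁L) = 1/(1820×2π×0.085×10.6) = 9.706×10^-5 K/W
R_aluminium pipe wall = ln(89.3/85)/(2π×227×10.6) = 3.264×10^-6 K/W
R_mineral wool = ln(124.3/89.3)/(2π×0.0397×10.6) = 0.1251 K/W
R_outer film = 1/(h_o·2πr_oL) = 1/(18.2×2π×0.1243×10.6) = 0.006637 K/W
R_total = 0.1318 K/W
Q = ΔT/R_total = 101/0.1318

Q ≈ 766 W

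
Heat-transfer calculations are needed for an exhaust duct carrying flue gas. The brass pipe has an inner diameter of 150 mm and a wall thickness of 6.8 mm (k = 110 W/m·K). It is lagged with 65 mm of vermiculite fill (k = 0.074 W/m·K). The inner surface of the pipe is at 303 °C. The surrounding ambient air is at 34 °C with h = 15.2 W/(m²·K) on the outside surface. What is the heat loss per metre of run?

For a radial system each layer contributes R = ln(r_out/r_in)/(2πkL); films add R = 1/(hA).
R_brass pipe wall = ln(81.8/75)/(2π×110×1) = 1.256×10^-4 K/W
R_vermiculite fill = ln(146.8/81.8)/(2π×0.074×1) = 1.258 K/W
R_outer film = 1/(h_o·2πr_oL) = 1/(15.2×2π×0.1468×1) = 0.07133 K/W
R_total = 1.329 K/W
Q = ΔT/R_total = 269/1.329

q′ ≈ 202 W/m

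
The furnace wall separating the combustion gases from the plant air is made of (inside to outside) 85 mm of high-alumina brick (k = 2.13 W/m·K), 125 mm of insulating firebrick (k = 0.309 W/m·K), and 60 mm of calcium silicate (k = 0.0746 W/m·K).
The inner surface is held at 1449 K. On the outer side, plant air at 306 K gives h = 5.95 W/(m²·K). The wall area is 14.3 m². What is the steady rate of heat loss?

Treating each layer as a thermal resistance in series:
R_high-alumina brick = L/(kA) = 0.085/(2.13×14.3) = 0.002791 K/W
R_insulating firebrick = L/(kA) = 0.125/(0.309×14.3) = 0.02829 K/W
R_calcium silicate = L/(kA) = 0.06/(0.0746×14.3) = 0.05624 K/W
R_outer film = 1/(h_o·A) = 1/(5.95×14.3) = 0.01175 K/W
R_total = 0.09908 K/W
Q = ΔT / R_total = 1143 / 0.09908

Q ≈ 11500 W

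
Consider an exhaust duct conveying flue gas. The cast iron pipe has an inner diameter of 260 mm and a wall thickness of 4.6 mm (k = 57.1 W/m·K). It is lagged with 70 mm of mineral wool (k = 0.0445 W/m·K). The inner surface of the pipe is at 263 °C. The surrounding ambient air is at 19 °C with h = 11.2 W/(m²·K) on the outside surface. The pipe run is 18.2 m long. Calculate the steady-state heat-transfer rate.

Q ≈ 2830 W

Treating each annulus and film as a series resistance:
R_cast iron pipe wall = ln(134.6/130)/(2π×57.1×18.2) = 5.325×10^-6 K/W
R_mineral wool = ln(204.6/134.6)/(2π×0.0445×18.2) = 0.08229 K/W
R_outer film = 1/(h_o·2πr_oL) = 1/(11.2×2π×0.2046×18.2) = 0.003816 K/W
R_total = 0.08611 K/W
Q = ΔT/R_total = 244/0.08611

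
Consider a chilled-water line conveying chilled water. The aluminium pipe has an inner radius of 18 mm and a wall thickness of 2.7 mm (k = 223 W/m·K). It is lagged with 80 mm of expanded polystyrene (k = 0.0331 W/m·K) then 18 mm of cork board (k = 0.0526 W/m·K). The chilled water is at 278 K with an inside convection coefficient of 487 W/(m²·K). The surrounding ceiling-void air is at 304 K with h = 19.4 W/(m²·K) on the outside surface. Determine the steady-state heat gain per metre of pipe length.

q′ ≈ 3.17 W/m

Radial resistances (cylindrical: R_cond = ln(r_o/r_i)/(2πkL), R_conv = 1/(h·2πrL)):
R_inner film = 1/(h_i·2πr₁L) = 1/(487×2π×0.018×1) = 0.01816 K/W
R_aluminium pipe wall = ln(20.7/18)/(2π×223×1) = 9.975×10^-5 K/W
R_expanded polystyrene = ln(100.7/20.7)/(2π×0.0331×1) = 7.607 K/W
R_cork board = ln(118.7/100.7)/(2π×0.0526×1) = 0.4976 K/W
R_outer film = 1/(h_o·2πr_oL) = 1/(19.4×2π×0.1187×1) = 0.06911 K/W
R_total = 8.192 K/W
Q = ΔT/R_total = 26/8.192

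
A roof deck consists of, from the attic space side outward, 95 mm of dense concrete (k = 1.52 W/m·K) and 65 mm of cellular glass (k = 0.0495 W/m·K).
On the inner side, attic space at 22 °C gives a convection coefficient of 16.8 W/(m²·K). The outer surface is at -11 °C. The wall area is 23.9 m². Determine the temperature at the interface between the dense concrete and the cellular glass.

Using the resistance-network approach (series):
R_inner film = 1/(h_i·A) = 1/(16.8×23.9) = 0.002491 K/W
R_dense concrete = L/(kA) = 0.095/(1.52×23.9) = 0.002615 K/W
R_cellular glass = L/(kA) = 0.065/(0.0495×23.9) = 0.05494 K/W
R_total = 0.06005 K/W;  Q = ΔT/R_total = 33/0.06005 = 549.6 W
T_interface = T_inner − Q·ΣR(inner→interface) = 22 − 550×0.005106

T ≈ 19.2 °C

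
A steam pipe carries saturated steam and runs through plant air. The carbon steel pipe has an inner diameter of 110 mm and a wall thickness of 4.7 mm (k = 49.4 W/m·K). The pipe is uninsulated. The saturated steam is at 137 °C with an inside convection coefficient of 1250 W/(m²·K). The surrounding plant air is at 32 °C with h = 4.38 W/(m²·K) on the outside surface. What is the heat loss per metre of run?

q′ ≈ 172 W/m

Per-layer cylindrical resistances, series-summed:
R_inner film = 1/(h_i·2πr₁L) = 1/(1250×2π×0.055×1) = 0.002315 K/W
R_carbon steel pipe wall = ln(59.7/55)/(2π×49.4×1) = 2.642×10^-4 K/W
R_outer film = 1/(h_o·2πr_oL) = 1/(4.38×2π×0.0597×1) = 0.6087 K/W
R_total = 0.6112 K/W
Q = ΔT/R_total = 105/0.6112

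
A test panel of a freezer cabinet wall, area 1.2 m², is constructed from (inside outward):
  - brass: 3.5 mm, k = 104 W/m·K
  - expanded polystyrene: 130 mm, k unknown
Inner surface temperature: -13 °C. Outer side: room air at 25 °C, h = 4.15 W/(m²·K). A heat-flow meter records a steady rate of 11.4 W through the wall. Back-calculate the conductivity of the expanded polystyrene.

Thermal resistances in series:
R_brass = L/(kA) = 0.0035/(104×1.2) = 2.804×10^-5 K/W
R_outer film = 1/(h_o·A) = 1/(4.15×1.2) = 0.2008 K/W
Sum of known resistances R_other = 0.2008 K/W
Total R = ΔT/Q = 38/11.4 = 3.333 K/W
R_expanded polystyrene = R_total − R_other = 3.133 K/W
k = L/(R·A) = 0.13/(3.133×1.2)

k ≈ 0.0346 W/(m·K)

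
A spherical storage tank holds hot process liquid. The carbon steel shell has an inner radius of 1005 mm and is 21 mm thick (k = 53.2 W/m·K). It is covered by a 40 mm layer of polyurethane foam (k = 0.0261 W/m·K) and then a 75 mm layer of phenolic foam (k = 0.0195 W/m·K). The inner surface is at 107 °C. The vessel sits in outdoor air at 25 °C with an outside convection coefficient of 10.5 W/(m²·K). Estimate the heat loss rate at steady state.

Each spherical layer contributes R = (1/r_i − 1/r_o)/(4πk):
R_carbon steel shell = (1/1.005 − 1/1.026)/(4π×53.2) = 3.046×10^-5 K/W
R_polyurethane foam = (1/1.026 − 1/1.066)/(4π×0.0261) = 0.1115 K/W
R_phenolic foam = (1/1.066 − 1/1.141)/(4π×0.0195) = 0.2516 K/W
R_outer film = 1/(h·4πr_o²) = 1/(10.5×4π×1.141²) = 0.005821 K/W
R_total = 0.369 K/W
Q = ΔT/R_total = 82/0.369

Q ≈ 222 W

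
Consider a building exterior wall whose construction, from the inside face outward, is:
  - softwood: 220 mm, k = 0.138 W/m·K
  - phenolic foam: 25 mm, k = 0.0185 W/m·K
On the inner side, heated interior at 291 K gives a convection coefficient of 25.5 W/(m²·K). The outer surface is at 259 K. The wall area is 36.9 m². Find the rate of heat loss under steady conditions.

Q ≈ 396 W

Using the resistance-network approach (series):
R_inner film = 1/(h_i·A) = 1/(25.5×36.9) = 0.001063 K/W
R_softwood = L/(kA) = 0.22/(0.138×36.9) = 0.0432 K/W
R_phenolic foam = L/(kA) = 0.025/(0.0185×36.9) = 0.03662 K/W
R_total = 0.08089 K/W
Q = ΔT / R_total = 32 / 0.08089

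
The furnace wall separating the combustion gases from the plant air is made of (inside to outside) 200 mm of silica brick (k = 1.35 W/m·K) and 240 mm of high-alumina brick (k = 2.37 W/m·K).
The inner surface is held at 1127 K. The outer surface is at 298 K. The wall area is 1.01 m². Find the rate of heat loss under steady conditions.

Q ≈ 3360 W

Using the resistance-network approach (series):
R_silica brick = L/(kA) = 0.2/(1.35×1.01) = 0.1467 K/W
R_high-alumina brick = L/(kA) = 0.24/(2.37×1.01) = 0.1003 K/W
R_total = 0.2469 K/W
Q = ΔT / R_total = 829 / 0.2469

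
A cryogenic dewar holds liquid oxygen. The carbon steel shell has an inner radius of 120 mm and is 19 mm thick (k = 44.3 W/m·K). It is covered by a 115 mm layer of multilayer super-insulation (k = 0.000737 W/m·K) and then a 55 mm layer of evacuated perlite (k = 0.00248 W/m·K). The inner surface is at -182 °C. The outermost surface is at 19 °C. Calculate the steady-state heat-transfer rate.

For a spherical shell R = (1/r₁ − 1/r₂)/(4πk); film R = 1/(h·4πr²). In series:
R_carbon steel shell = (1/0.12 − 1/0.139)/(4π×44.3) = 0.002046 K/W
R_multilayer super-insulation = (1/0.139 − 1/0.254)/(4π×0.000737) = 351.7 K/W
R_evacuated perlite = (1/0.254 − 1/0.309)/(4π×0.00248) = 22.49 K/W
R_total = 374.2 K/W
Q = ΔT/R_total = 201/374.2

Q ≈ 0.537 W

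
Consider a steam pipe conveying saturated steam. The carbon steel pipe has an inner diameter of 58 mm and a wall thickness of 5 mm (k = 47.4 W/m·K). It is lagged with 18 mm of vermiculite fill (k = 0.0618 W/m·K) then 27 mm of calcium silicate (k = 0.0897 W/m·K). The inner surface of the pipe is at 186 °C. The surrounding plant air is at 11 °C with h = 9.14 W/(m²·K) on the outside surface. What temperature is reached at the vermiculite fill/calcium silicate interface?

Per-layer cylindrical resistances, series-summed:
R_carbon steel pipe wall = ln(34/29)/(2π×47.4×1) = 5.341×10^-4 K/W
R_vermiculite fill = ln(52/34)/(2π×0.0618×1) = 1.094 K/W
R_calcium silicate = ln(79/52)/(2π×0.0897×1) = 0.742 K/W
R_outer film = 1/(h_o·2πr_oL) = 1/(9.14×2π×0.079×1) = 0.2204 K/W
R_total = 2.057 K/W
Q = ΔT/R_total = 175/2.057
Q = 85.1 W/m
T_interface = T_inner − Q·ΣR(inner→interface) = 186 − 85.1×1.095

T ≈ 92.9 °C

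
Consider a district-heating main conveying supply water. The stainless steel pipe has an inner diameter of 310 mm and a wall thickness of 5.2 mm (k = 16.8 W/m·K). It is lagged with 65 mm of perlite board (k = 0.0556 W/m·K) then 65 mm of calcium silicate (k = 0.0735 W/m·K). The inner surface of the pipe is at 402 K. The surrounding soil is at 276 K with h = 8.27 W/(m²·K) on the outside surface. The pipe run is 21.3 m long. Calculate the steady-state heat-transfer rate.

Q ≈ 1690 W

For a radial system each layer contributes R = ln(r_out/r_in)/(2πkL); films add R = 1/(hA).
R_stainless steel pipe wall = ln(160.2/155)/(2π×16.8×21.3) = 1.468×10^-5 K/W
R_perlite board = ln(225.2/160.2)/(2π×0.0556×21.3) = 0.04577 K/W
R_calcium silicate = ln(290.2/225.2)/(2π×0.0735×21.3) = 0.02578 K/W
R_outer film = 1/(h_o·2πr_oL) = 1/(8.27×2π×0.2902×21.3) = 0.003113 K/W
R_total = 0.07468 K/W
Q = ΔT/R_total = 126/0.07468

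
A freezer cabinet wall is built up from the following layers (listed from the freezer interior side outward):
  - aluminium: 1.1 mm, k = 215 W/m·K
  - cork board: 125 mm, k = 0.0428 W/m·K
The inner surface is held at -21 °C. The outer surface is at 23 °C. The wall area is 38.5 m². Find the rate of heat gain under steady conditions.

Using the resistance-network approach (series):
R_aluminium = L/(kA) = 0.0011/(215×38.5) = 1.329×10^-7 K/W
R_cork board = L/(kA) = 0.125/(0.0428×38.5) = 0.07586 K/W
R_total = 0.07586 K/W
Q = ΔT / R_total = 44 / 0.07586

Q ≈ 580 W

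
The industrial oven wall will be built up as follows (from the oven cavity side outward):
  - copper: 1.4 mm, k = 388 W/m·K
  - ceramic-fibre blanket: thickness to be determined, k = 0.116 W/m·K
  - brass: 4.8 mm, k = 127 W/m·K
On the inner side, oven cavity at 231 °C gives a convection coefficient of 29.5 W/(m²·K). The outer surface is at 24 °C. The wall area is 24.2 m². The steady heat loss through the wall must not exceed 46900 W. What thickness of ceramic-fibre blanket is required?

Using the resistance-network approach (series):
R_inner film = 1/(h_i·A) = 1/(29.5×24.2) = 0.001401 K/W
R_copper = L/(kA) = 0.0014/(388×24.2) = 1.491×10^-7 K/W
R_brass = L/(kA) = 0.0048/(127×24.2) = 1.562×10^-6 K/W
Sum of the known resistances R_other = 0.001402 K/W
Required total resistance R_tot = ΔT/Q_allow = 207/46900 = 0.004414 K/W
R_ceramic-fibre blanket = R_tot − R_other = 0.003011 K/W
L = R·k·A = 0.003011×0.116×24.2

L ≈ 8.45 mm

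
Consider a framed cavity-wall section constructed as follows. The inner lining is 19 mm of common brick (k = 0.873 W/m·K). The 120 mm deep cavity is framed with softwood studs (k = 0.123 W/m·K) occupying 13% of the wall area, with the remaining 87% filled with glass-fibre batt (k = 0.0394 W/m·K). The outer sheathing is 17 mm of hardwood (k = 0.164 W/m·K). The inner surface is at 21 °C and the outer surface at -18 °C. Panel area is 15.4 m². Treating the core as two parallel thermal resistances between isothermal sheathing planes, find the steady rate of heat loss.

Sheathing layers in series; stud and cavity paths in parallel between them.
R_inner = 0.019/(0.873×15.4) = 0.001413 K/W
R_stud  = 0.12/(0.123×0.13×15.4) = 0.4873 K/W
R_cav   = 0.12/(0.0394×0.87×15.4) = 0.2273 K/W
1/R_core = 1/R_stud + 1/R_cav → R_core = 0.155 K/W
R_outer = 0.017/(0.164×15.4) = 0.006731 K/W
R_total = 0.1632 K/W
Q = ΔT/R_total = 39/0.1632

Q ≈ 239 W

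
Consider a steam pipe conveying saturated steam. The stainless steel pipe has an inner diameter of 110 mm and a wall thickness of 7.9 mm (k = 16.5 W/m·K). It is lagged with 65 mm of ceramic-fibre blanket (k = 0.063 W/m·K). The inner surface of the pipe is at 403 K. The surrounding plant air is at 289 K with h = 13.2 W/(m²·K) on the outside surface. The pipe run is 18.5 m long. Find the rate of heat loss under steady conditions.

Per-layer cylindrical resistances, series-summed:
R_stainless steel pipe wall = ln(62.9/55)/(2π×16.5×18.5) = 6.998×10^-5 K/W
R_ceramic-fibre blanket = ln(127.9/62.9)/(2π×0.063×18.5) = 0.09691 K/W
R_outer film = 1/(h_o·2πr_oL) = 1/(13.2×2π×0.1279×18.5) = 0.005096 K/W
R_total = 0.1021 K/W
Q = ΔT/R_total = 114/0.1021

Q ≈ 1120 W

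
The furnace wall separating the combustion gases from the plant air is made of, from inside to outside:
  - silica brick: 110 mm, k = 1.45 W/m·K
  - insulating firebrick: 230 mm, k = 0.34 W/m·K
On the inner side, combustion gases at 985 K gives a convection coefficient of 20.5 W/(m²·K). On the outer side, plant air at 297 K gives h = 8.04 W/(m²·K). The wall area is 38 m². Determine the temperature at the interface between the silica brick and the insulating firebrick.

T ≈ 892 K

Model the wall as resistances in series:
R_inner film = 1/(h_i·A) = 1/(20.5×38) = 0.001284 K/W
R_silica brick = L/(kA) = 0.11/(1.45×38) = 0.001996 K/W
R_insulating firebrick = L/(kA) = 0.23/(0.34×38) = 0.0178 K/W
R_outer film = 1/(h_o·A) = 1/(8.04×38) = 0.003273 K/W
R_total = 0.02436 K/W;  Q = ΔT/R_total = 688/0.02436 = 28250 W
T_interface = T_inner − Q·ΣR(inner→interface) = 985 − 28200×0.00328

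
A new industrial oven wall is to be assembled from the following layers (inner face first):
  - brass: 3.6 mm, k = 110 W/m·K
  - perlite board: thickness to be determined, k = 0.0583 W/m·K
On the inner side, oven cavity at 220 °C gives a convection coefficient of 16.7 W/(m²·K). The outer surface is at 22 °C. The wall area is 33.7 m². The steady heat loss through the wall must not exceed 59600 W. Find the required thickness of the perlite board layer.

Thermal resistances in series:
R_inner film = 1/(h_i·A) = 1/(16.7×33.7) = 0.001777 K/W
R_brass = L/(kA) = 0.0036/(110×33.7) = 9.711×10^-7 K/W
Sum of the known resistances R_other = 0.001778 K/W
Required total resistance R_tot = ΔT/Q_allow = 198/59600 = 0.003322 K/W
R_perlite board = R_tot − R_other = 0.001544 K/W
L = R·k·A = 0.001544×0.0583×33.7

L ≈ 3.03 mm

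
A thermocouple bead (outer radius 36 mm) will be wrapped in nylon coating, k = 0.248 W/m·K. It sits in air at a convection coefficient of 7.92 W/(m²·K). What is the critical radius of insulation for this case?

r_cr ≈ 62.6 mm

For a sphere r_cr = 2k/h = 2×0.248/7.92
r_cr = 62.6 mm; since the bare radius (36 mm) is below r_cr, adding a thin layer of insulation will *increase* heat loss.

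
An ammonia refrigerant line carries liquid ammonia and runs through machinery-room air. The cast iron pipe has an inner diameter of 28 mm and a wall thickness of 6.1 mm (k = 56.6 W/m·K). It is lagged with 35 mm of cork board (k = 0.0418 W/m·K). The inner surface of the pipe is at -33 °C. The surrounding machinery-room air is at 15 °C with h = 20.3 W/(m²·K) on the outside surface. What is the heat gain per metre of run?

q′ ≈ 12.1 W/m

For a radial system each layer contributes R = ln(r_out/r_in)/(2πkL); films add R = 1/(hA).
R_cast iron pipe wall = ln(20.1/14)/(2π×56.6×1) = 0.001017 K/W
R_cork board = ln(55.1/20.1)/(2π×0.0418×1) = 3.84 K/W
R_outer film = 1/(h_o·2πr_oL) = 1/(20.3×2π×0.0551×1) = 0.1423 K/W
R_total = 3.983 K/W
Q = ΔT/R_total = 48/3.983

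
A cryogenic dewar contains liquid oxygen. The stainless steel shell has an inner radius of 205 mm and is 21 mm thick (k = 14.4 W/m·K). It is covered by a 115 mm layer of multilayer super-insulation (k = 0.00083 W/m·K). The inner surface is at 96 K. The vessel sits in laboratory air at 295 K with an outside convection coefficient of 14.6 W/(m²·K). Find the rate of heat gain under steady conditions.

Q ≈ 1.39 W

Each spherical layer contributes R = (1/r_i − 1/r_o)/(4πk):
R_stainless steel shell = (1/0.205 − 1/0.226)/(4π×14.4) = 0.002505 K/W
R_multilayer super-insulation = (1/0.226 − 1/0.341)/(4π×0.00083) = 143.1 K/W
R_outer film = 1/(h·4πr_o²) = 1/(14.6×4π×0.341²) = 0.04687 K/W
R_total = 143.1 K/W
Q = ΔT/R_total = 199/143.1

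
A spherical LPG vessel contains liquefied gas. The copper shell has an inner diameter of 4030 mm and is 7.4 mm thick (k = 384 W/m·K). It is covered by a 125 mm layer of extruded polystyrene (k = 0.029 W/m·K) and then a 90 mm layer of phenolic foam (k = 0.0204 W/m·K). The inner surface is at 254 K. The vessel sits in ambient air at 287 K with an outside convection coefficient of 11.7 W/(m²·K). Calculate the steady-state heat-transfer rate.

Spherical conduction: R = (1/r_in − 1/r_out)/(4πk) per layer; series-sum.
R_copper shell = (1/2.015 − 1/2.0224)/(4π×384) = 3.763×10^-7 K/W
R_extruded polystyrene = (1/2.0224 − 1/2.1474)/(4π×0.029) = 0.07898 K/W
R_phenolic foam = (1/2.1474 − 1/2.2374)/(4π×0.0204) = 0.07307 K/W
R_outer film = 1/(h·4πr_o²) = 1/(11.7×4π×2.2374²) = 0.001359 K/W
R_total = 0.1534 K/W
Q = ΔT/R_total = 33/0.1534

Q ≈ 215 W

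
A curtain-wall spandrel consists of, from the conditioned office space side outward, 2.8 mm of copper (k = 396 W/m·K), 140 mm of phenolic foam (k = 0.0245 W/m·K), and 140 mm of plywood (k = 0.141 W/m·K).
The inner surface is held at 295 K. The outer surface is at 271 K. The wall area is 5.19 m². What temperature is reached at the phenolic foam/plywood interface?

Treating each layer as a thermal resistance in series:
R_copper = L/(kA) = 0.0028/(396×5.19) = 1.362×10^-6 K/W
R_phenolic foam = L/(kA) = 0.14/(0.0245×5.19) = 1.101 K/W
R_plywood = L/(kA) = 0.14/(0.141×5.19) = 0.1913 K/W
R_total = 1.292 K/W;  Q = ΔT/R_total = 24/1.292 = 18.57 W
T_interface = T_inner − Q·ΣR(inner→interface) = 295 − 18.6×1.101

T ≈ 275 K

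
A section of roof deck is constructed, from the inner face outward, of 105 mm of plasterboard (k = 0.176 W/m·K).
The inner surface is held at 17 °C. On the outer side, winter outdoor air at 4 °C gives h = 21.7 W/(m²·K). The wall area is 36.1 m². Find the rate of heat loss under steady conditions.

Q ≈ 730 W

Series thermal resistances:
R_plasterboard = L/(kA) = 0.105/(0.176×36.1) = 0.01653 K/W
R_outer film = 1/(h_o·A) = 1/(21.7×36.1) = 0.001277 K/W
R_total = 0.0178 K/W
Q = ΔT / R_total = 13 / 0.0178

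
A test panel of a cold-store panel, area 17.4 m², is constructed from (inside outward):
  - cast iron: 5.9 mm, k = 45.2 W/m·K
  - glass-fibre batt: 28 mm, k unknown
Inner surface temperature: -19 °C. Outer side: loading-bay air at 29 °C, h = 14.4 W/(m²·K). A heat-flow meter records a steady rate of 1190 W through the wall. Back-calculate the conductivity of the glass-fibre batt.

Treating each layer as a thermal resistance in series:
R_cast iron = L/(kA) = 0.0059/(45.2×17.4) = 7.502×10^-6 K/W
R_outer film = 1/(h_o·A) = 1/(14.4×17.4) = 0.003991 K/W
Sum of known resistances R_other = 0.003999 K/W
Total R = ΔT/Q = 48/1190 = 0.04034 K/W
R_glass-fibre batt = R_total − R_other = 0.03634 K/W
k = L/(R·A) = 0.028/(0.03634×17.4)

k ≈ 0.0443 W/(m·K)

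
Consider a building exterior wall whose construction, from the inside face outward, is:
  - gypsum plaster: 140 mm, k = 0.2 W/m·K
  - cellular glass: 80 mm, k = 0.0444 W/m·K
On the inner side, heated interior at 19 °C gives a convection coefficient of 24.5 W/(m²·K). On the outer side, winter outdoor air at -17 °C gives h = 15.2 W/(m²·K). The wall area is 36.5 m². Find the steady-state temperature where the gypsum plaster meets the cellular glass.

Model the wall as resistances in series:
R_inner film = 1/(h_i·A) = 1/(24.5×36.5) = 0.001118 K/W
R_gypsum plaster = L/(kA) = 0.14/(0.2×36.5) = 0.01918 K/W
R_cellular glass = L/(kA) = 0.08/(0.0444×36.5) = 0.04936 K/W
R_outer film = 1/(h_o·A) = 1/(15.2×36.5) = 0.001802 K/W
R_total = 0.07146 K/W;  Q = ΔT/R_total = 36/0.07146 = 503.8 W
T_interface = T_inner − Q·ΣR(inner→interface) = 19 − 504×0.0203

T ≈ 8.78 °C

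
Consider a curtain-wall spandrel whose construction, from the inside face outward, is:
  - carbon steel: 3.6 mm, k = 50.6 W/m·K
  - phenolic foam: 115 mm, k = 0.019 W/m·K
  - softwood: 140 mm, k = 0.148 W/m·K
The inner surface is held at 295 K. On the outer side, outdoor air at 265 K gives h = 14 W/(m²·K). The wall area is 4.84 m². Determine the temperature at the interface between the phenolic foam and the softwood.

T ≈ 269 K

Using the resistance-network approach (series):
R_carbon steel = L/(kA) = 0.0036/(50.6×4.84) = 1.47×10^-5 K/W
R_phenolic foam = L/(kA) = 0.115/(0.019×4.84) = 1.251 K/W
R_softwood = L/(kA) = 0.14/(0.148×4.84) = 0.1954 K/W
R_outer film = 1/(h_o·A) = 1/(14×4.84) = 0.01476 K/W
R_total = 1.461 K/W;  Q = ΔT/R_total = 30/1.461 = 20.54 W
T_interface = T_inner − Q·ΣR(inner→interface) = 295 − 20.5×1.251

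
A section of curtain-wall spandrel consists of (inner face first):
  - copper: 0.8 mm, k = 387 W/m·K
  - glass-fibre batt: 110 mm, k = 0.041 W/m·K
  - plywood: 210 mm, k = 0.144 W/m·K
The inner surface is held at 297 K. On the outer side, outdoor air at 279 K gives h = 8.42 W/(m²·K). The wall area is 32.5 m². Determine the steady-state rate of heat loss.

Q ≈ 137 W

Using the resistance-network approach (series):
R_copper = L/(kA) = 0.0008/(387×32.5) = 6.361×10^-8 K/W
R_glass-fibre batt = L/(kA) = 0.11/(0.041×32.5) = 0.08255 K/W
R_plywood = L/(kA) = 0.21/(0.144×32.5) = 0.04487 K/W
R_outer film = 1/(h_o·A) = 1/(8.42×32.5) = 0.003654 K/W
R_total = 0.1311 K/W
Q = ΔT / R_total = 18 / 0.1311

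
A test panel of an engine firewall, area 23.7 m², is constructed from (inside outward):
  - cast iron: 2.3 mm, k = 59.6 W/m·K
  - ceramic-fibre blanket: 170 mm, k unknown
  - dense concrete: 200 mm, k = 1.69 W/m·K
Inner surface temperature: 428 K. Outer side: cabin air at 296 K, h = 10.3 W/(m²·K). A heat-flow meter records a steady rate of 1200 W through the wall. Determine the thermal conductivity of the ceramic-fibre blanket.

Using the resistance-network approach (series):
R_cast iron = L/(kA) = 0.0023/(59.6×23.7) = 1.628×10^-6 K/W
R_dense concrete = L/(kA) = 0.2/(1.69×23.7) = 0.004993 K/W
R_outer film = 1/(h_o·A) = 1/(10.3×23.7) = 0.004097 K/W
Sum of known resistances R_other = 0.009092 K/W
Total R = ΔT/Q = 132/1200 = 0.11 K/W
R_ceramic-fibre blanket = R_total − R_other = 0.1009 K/W
k = L/(R·A) = 0.17/(0.1009×23.7)

k ≈ 0.0711 W/(m·K)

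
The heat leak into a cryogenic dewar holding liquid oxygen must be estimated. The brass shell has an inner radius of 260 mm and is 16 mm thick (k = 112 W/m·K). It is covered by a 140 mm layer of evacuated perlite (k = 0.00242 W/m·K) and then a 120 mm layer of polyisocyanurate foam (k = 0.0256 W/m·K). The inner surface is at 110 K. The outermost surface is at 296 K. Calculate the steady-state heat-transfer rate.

Q ≈ 4.45 W

Radial (spherical) resistances in series:
R_brass shell = (1/0.26 − 1/0.276)/(4π×112) = 1.584×10^-4 K/W
R_evacuated perlite = (1/0.276 − 1/0.416)/(4π×0.00242) = 40.1 K/W
R_polyisocyanurate foam = (1/0.416 − 1/0.536)/(4π×0.0256) = 1.673 K/W
R_total = 41.77 K/W
Q = ΔT/R_total = 186/41.77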